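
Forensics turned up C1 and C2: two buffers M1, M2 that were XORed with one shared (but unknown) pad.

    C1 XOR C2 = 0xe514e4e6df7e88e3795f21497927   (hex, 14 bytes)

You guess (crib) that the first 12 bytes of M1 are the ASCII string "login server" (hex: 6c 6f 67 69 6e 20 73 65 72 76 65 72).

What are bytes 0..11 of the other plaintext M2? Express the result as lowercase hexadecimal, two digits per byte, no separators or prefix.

897b838fb15efb860b29443b

Since C1 ⊕ C2 = M1 ⊕ M2, XORing with the guessed M1 bytes yields the corresponding M2 bytes: M2 = (C1 ⊕ C2) ⊕ M1.
e5 XOR 6c = 89
14 XOR 6f = 7b
e4 XOR 67 = 83
e6 XOR 69 = 8f
df XOR 6e = b1
7e XOR 20 = 5e
88 XOR 73 = fb
e3 XOR 65 = 86
79 XOR 72 = 0b
5f XOR 76 = 29
21 XOR 65 = 44
49 XOR 72 = 3b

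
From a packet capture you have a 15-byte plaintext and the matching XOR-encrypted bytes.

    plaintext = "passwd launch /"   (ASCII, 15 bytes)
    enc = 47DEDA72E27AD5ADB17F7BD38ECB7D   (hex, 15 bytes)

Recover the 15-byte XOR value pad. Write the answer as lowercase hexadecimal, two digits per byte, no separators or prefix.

37bfa901951ef5c1d00a15b0e6eb52

Since enc = plaintext ⊕ pad, XORing both sides with plaintext gives pad = plaintext ⊕ enc.
01110000 xor 01000111 = 00110111
01100001 xor 11011110 = 10111111
01110011 xor 11011010 = 10101001
01110011 xor 01110010 = 00000001
01110111 xor 11100010 = 10010101
01100100 xor 01111010 = 00011110
00100000 xor 11010101 = 11110101
01101100 xor 10101101 = 11000001
01100001 xor 10110001 = 11010000
01110101 xor 01111111 = 00001010
01101110 xor 01111011 = 00010101
01100011 xor 11010011 = 10110000
01101000 xor 10001110 = 11100110
00100000 xor 11001011 = 11101011
00101111 xor 01111101 = 01010010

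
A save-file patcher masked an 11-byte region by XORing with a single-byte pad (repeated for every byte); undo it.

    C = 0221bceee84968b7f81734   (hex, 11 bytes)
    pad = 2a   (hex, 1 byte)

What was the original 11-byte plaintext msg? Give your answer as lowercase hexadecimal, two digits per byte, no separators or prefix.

280b96c4c263429dd23d1e

The 1-byte key repeats, so the effective keystream is 2a 2a 2a 2a 2a 2a 2a 2a 2a 2a 2a.
byte 0: 02 XOR 2a = 28
byte 1: 21 XOR 2a = 0b
byte 2: bc XOR 2a = 96
byte 3: ee XOR 2a = c4
byte 4: e8 XOR 2a = c2
byte 5: 49 XOR 2a = 63
byte 6: 68 XOR 2a = 42
byte 7: b7 XOR 2a = 9d
byte 8: f8 XOR 2a = d2
byte 9: 17 XOR 2a = 3d
byte 10: 34 XOR 2a = 1e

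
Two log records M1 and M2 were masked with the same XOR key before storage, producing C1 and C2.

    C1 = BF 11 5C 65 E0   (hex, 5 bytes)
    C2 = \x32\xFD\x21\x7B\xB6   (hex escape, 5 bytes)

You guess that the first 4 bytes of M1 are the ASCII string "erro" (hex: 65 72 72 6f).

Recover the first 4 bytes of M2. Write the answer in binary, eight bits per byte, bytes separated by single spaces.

First, C1 ⊕ C2 = (M1 ⊕ K) ⊕ (M2 ⊕ K) = M1 ⊕ M2, so the key drops out. Then M2 = (M1 ⊕ M2) ⊕ M1 over the first 4 bytes.
byte 0: (bf ⊕ 32) ⊕ 65 = 8d ⊕ 65 = e8
byte 1: (11 ⊕ fd) ⊕ 72 = ec ⊕ 72 = 9e
byte 2: (5c ⊕ 21) ⊕ 72 = 7d ⊕ 72 = 0f
byte 3: (65 ⊕ 7b) ⊕ 6f = 1e ⊕ 6f = 71

11101000 10011110 00001111 01110001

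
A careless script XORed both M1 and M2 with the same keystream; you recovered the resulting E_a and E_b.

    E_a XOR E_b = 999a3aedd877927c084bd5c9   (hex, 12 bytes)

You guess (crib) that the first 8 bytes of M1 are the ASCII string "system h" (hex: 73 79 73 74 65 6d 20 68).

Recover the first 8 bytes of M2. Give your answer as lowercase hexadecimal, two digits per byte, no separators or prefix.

eae34999bd1ab214

Since E_a ⊕ E_b = M1 ⊕ M2, XORing with the guessed M1 bytes yields the corresponding M2 bytes: M2 = (E_a ⊕ E_b) ⊕ M1.
99 ⊕ 73 = ea
9a ⊕ 79 = e3
3a ⊕ 73 = 49
ed ⊕ 74 = 99
d8 ⊕ 65 = bd
77 ⊕ 6d = 1a
92 ⊕ 20 = b2
7c ⊕ 68 = 14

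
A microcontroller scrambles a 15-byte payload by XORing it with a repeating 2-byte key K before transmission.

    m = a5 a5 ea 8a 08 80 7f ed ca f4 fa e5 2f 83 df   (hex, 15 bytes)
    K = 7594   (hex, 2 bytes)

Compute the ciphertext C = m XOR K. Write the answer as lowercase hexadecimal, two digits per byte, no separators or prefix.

The 2-byte key repeats, so the effective keystream is 75 94 75 94 75 94 75 94 75 94 75 94 75 94 75.
byte 0: a5 XOR 75 = d0
byte 1: a5 XOR 94 = 31
byte 2: ea XOR 75 = 9f
byte 3: 8a XOR 94 = 1e
byte 4: 08 XOR 75 = 7d
byte 5: 80 XOR 94 = 14
byte 6: 7f XOR 75 = 0a
byte 7: ed XOR 94 = 79
byte 8: ca XOR 75 = bf
byte 9: f4 XOR 94 = 60
byte 10: fa XOR 75 = 8f
byte 11: e5 XOR 94 = 71
byte 12: 2f XOR 75 = 5a
byte 13: 83 XOR 94 = 17
byte 14: df XOR 75 = aa

d0319f1e7d140a79bf608f715a17aa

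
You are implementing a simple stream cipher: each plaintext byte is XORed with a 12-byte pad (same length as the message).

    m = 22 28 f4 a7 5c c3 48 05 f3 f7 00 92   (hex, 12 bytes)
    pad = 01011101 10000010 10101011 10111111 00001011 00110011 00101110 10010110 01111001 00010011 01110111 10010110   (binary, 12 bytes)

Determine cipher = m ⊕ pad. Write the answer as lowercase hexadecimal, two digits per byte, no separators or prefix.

22 XOR 5d = 7f
28 XOR 82 = aa
f4 XOR ab = 5f
a7 XOR bf = 18
5c XOR 0b = 57
c3 XOR 33 = f0
48 XOR 2e = 66
05 XOR 96 = 93
f3 XOR 79 = 8a
f7 XOR 13 = e4
00 XOR 77 = 77
92 XOR 96 = 04

7faa5f1857f066938ae47704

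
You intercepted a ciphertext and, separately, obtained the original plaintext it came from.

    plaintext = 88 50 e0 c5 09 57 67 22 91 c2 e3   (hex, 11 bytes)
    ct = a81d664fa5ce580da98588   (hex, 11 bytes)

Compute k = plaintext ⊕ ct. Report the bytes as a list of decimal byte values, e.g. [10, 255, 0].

Since ct = plaintext ⊕ k, XORing both sides with plaintext gives k = plaintext ⊕ ct.
byte 0: 10001000 xor 10101000 = 00100000
byte 1: 01010000 xor 00011101 = 01001101
byte 2: 11100000 xor 01100110 = 10000110
byte 3: 11000101 xor 01001111 = 10001010
byte 4: 00001001 xor 10100101 = 10101100
byte 5: 01010111 xor 11001110 = 10011001
byte 6: 01100111 xor 01011000 = 00111111
byte 7: 00100010 xor 00001101 = 00101111
byte 8: 10010001 xor 10101001 = 00111000
byte 9: 11000010 xor 10000101 = 01000111
byte 10: 11100011 xor 10001000 = 01101011

[32, 77, 134, 138, 172, 153, 63, 47, 56, 71, 107]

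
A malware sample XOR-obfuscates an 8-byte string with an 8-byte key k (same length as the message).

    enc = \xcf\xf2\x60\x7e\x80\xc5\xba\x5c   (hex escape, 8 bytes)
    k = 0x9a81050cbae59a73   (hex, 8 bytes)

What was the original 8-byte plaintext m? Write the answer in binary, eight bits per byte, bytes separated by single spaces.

XOR is its own inverse, so applying the key byte-wise gives the result directly.
cf xor 9a = 55
f2 xor 81 = 73
60 xor 05 = 65
7e xor 0c = 72
80 xor ba = 3a
c5 xor e5 = 20
ba xor 9a = 20
5c xor 73 = 2f

01010101 01110011 01100101 01110010 00111010 00100000 00100000 00101111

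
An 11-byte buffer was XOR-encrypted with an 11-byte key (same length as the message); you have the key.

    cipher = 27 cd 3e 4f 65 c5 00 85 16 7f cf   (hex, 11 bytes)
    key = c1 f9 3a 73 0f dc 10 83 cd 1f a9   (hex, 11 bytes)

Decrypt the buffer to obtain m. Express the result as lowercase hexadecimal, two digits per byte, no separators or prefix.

e634043c6a191006db6066

27 ^ c1 = e6
cd ^ f9 = 34
3e ^ 3a = 04
4f ^ 73 = 3c
65 ^ 0f = 6a
c5 ^ dc = 19
00 ^ 10 = 10
85 ^ 83 = 06
16 ^ cd = db
7f ^ 1f = 60
cf ^ a9 = 66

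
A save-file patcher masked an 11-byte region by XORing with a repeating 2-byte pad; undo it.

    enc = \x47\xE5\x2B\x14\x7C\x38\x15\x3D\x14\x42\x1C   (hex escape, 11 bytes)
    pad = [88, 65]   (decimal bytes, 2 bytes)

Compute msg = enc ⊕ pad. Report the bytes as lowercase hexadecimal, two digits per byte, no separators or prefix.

1fa4735524794d7c4c0344

The 2-byte key repeats, so the effective keystream is 58 41 58 41 58 41 58 41 58 41 58.
byte 0: 47 XOR 58 = 1f
byte 1: e5 XOR 41 = a4
byte 2: 2b XOR 58 = 73
byte 3: 14 XOR 41 = 55
byte 4: 7c XOR 58 = 24
byte 5: 38 XOR 41 = 79
byte 6: 15 XOR 58 = 4d
byte 7: 3d XOR 41 = 7c
byte 8: 14 XOR 58 = 4c
byte 9: 42 XOR 41 = 03
byte 10: 1c XOR 58 = 44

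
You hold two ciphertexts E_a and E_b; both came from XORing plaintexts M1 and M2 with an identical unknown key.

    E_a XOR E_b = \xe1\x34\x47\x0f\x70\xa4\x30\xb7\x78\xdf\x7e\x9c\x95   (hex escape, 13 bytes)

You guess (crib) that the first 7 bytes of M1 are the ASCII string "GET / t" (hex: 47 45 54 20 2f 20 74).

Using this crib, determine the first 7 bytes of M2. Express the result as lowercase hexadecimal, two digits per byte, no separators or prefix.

Since E_a ⊕ E_b = M1 ⊕ M2, XORing with the guessed M1 bytes yields the corresponding M2 bytes: M2 = (E_a ⊕ E_b) ⊕ M1.
225 ^  71 = 166
 52 ^  69 = 113
 71 ^  84 =  19
 15 ^  32 =  47
112 ^  47 =  95
164 ^  32 = 132
 48 ^ 116 =  68

a671132f5f8444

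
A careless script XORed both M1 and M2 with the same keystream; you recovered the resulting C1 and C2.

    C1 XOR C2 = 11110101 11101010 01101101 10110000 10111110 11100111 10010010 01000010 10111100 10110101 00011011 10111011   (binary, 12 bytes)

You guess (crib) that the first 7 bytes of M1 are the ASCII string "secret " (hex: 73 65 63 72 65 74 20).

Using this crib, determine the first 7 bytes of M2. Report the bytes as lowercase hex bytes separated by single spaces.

86 8f 0e c2 db 93 b2

Since C1 ⊕ C2 = M1 ⊕ M2, XORing with the guessed M1 bytes yields the corresponding M2 bytes: M2 = (C1 ⊕ C2) ⊕ M1.
f5 ⊕ 73 = 86
ea ⊕ 65 = 8f
6d ⊕ 63 = 0e
b0 ⊕ 72 = c2
be ⊕ 65 = db
e7 ⊕ 74 = 93
92 ⊕ 20 = b2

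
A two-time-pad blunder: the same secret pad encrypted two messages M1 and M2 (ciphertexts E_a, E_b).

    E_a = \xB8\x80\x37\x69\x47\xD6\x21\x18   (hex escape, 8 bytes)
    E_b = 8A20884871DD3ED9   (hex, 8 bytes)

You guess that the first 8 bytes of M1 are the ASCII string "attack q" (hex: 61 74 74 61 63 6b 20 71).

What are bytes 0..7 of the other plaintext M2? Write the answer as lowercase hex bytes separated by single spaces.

53 d4 cb 40 55 60 3f b0

First, E_a ⊕ E_b = (M1 ⊕ K) ⊕ (M2 ⊕ K) = M1 ⊕ M2, so the key drops out. Then M2 = (M1 ⊕ M2) ⊕ M1 over the first 8 bytes.
byte 0: (b8 ^ 8a) ^ 61 = 32 ^ 61 = 53
byte 1: (80 ^ 20) ^ 74 = a0 ^ 74 = d4
byte 2: (37 ^ 88) ^ 74 = bf ^ 74 = cb
byte 3: (69 ^ 48) ^ 61 = 21 ^ 61 = 40
byte 4: (47 ^ 71) ^ 63 = 36 ^ 63 = 55
byte 5: (d6 ^ dd) ^ 6b = 0b ^ 6b = 60
byte 6: (21 ^ 3e) ^ 20 = 1f ^ 20 = 3f
byte 7: (18 ^ d9) ^ 71 = c1 ^ 71 = b0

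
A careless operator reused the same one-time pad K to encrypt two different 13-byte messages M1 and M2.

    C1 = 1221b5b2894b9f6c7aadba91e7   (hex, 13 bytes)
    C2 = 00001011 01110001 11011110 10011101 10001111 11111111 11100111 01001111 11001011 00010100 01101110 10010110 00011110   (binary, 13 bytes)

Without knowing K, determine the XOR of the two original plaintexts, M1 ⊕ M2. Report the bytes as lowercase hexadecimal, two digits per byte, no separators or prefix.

19506b2f06b47823b1b9d407f9

C1 ⊕ C2 = (M1 ⊕ K) ⊕ (M2 ⊕ K) = M1 ⊕ M2 — the shared key cancels under XOR.
byte 0: 12 ^ 0b = 19
byte 1: 21 ^ 71 = 50
byte 2: b5 ^ de = 6b
byte 3: b2 ^ 9d = 2f
byte 4: 89 ^ 8f = 06
byte 5: 4b ^ ff = b4
byte 6: 9f ^ e7 = 78
byte 7: 6c ^ 4f = 23
byte 8: 7a ^ cb = b1
byte 9: ad ^ 14 = b9
byte 10: ba ^ 6e = d4
byte 11: 91 ^ 96 = 07
byte 12: e7 ^ 1e = f9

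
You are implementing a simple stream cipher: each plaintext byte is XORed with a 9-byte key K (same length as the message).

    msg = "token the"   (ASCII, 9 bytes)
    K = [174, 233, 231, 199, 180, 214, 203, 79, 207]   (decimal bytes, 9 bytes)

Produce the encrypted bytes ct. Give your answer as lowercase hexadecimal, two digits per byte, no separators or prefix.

da868ca2daf6bf27aa

XOR is its own inverse, so applying the key byte-wise gives the result directly.
byte 0: 74 xor ae = da
byte 1: 6f xor e9 = 86
byte 2: 6b xor e7 = 8c
byte 3: 65 xor c7 = a2
byte 4: 6e xor b4 = da
byte 5: 20 xor d6 = f6
byte 6: 74 xor cb = bf
byte 7: 68 xor 4f = 27
byte 8: 65 xor cf = aa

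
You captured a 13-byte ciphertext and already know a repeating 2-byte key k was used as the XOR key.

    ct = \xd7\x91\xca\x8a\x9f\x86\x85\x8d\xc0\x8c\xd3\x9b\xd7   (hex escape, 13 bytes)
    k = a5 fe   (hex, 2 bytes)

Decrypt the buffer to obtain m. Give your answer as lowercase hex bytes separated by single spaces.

The 2-byte key repeats, so the effective keystream is a5 fe a5 fe a5 fe a5 fe a5 fe a5 fe a5.
byte 0: d7 ^ a5 = 72
byte 1: 91 ^ fe = 6f
byte 2: ca ^ a5 = 6f
byte 3: 8a ^ fe = 74
byte 4: 9f ^ a5 = 3a
byte 5: 86 ^ fe = 78
byte 6: 85 ^ a5 = 20
byte 7: 8d ^ fe = 73
byte 8: c0 ^ a5 = 65
byte 9: 8c ^ fe = 72
byte 10: d3 ^ a5 = 76
byte 11: 9b ^ fe = 65
byte 12: d7 ^ a5 = 72

72 6f 6f 74 3a 78 20 73 65 72 76 65 72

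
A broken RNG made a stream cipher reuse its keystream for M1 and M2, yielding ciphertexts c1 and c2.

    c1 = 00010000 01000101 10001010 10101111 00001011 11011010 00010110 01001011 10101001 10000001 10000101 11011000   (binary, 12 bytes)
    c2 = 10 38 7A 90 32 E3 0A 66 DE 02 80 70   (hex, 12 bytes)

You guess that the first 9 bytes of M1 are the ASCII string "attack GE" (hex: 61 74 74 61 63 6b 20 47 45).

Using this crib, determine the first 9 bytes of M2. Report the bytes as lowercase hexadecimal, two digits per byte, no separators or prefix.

6109845e5a523c6a32

First, c1 ⊕ c2 = (M1 ⊕ K) ⊕ (M2 ⊕ K) = M1 ⊕ M2, so the key drops out. Then M2 = (M1 ⊕ M2) ⊕ M1 over the first 9 bytes.
byte 0: (10 ⊕ 10) ⊕ 61 = 00 ⊕ 61 = 61
byte 1: (45 ⊕ 38) ⊕ 74 = 7d ⊕ 74 = 09
byte 2: (8a ⊕ 7a) ⊕ 74 = f0 ⊕ 74 = 84
byte 3: (af ⊕ 90) ⊕ 61 = 3f ⊕ 61 = 5e
byte 4: (0b ⊕ 32) ⊕ 63 = 39 ⊕ 63 = 5a
byte 5: (da ⊕ e3) ⊕ 6b = 39 ⊕ 6b = 52
byte 6: (16 ⊕ 0a) ⊕ 20 = 1c ⊕ 20 = 3c
byte 7: (4b ⊕ 66) ⊕ 47 = 2d ⊕ 47 = 6a
byte 8: (a9 ⊕ de) ⊕ 45 = 77 ⊕ 45 = 32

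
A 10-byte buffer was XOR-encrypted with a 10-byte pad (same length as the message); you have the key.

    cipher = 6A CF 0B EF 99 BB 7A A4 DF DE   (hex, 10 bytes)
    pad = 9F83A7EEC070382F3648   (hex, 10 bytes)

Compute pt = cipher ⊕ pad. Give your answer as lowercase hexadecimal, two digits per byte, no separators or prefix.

XOR is its own inverse, so applying the key byte-wise gives the result directly.
byte 0: 106 XOR 159 = 245
byte 1: 207 XOR 131 =  76
byte 2:  11 XOR 167 = 172
byte 3: 239 XOR 238 =   1
byte 4: 153 XOR 192 =  89
byte 5: 187 XOR 112 = 203
byte 6: 122 XOR  56 =  66
byte 7: 164 XOR  47 = 139
byte 8: 223 XOR  54 = 233
byte 9: 222 XOR  72 = 150

f54cac0159cb428be996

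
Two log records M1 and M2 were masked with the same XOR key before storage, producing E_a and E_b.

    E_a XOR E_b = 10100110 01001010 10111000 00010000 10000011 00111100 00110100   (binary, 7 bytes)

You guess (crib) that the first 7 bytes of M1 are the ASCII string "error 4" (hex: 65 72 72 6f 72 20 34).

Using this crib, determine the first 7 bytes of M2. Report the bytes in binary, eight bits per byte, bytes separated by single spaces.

Since E_a ⊕ E_b = M1 ⊕ M2, XORing with the guessed M1 bytes yields the corresponding M2 bytes: M2 = (E_a ⊕ E_b) ⊕ M1.
byte 0: 166 xor 101 = 195
byte 1:  74 xor 114 =  56
byte 2: 184 xor 114 = 202
byte 3:  16 xor 111 = 127
byte 4: 131 xor 114 = 241
byte 5:  60 xor  32 =  28
byte 6:  52 xor  52 =   0

11000011 00111000 11001010 01111111 11110001 00011100 00000000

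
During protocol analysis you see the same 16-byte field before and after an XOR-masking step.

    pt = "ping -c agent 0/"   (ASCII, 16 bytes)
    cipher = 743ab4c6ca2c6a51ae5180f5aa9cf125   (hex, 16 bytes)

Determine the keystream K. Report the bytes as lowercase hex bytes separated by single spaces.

Since cipher = pt ⊕ K, XORing both sides with pt gives K = pt ⊕ cipher.
byte 0: 112 ^ 116 =   4
byte 1: 105 ^  58 =  83
byte 2: 110 ^ 180 = 218
byte 3: 103 ^ 198 = 161
byte 4:  32 ^ 202 = 234
byte 5:  45 ^  44 =   1
byte 6:  99 ^ 106 =   9
byte 7:  32 ^  81 = 113
byte 8:  97 ^ 174 = 207
byte 9: 103 ^  81 =  54
byte 10: 101 ^ 128 = 229
byte 11: 110 ^ 245 = 155
byte 12: 116 ^ 170 = 222
byte 13:  32 ^ 156 = 188
byte 14:  48 ^ 241 = 193
byte 15:  47 ^  37 =  10

04 53 da a1 ea 01 09 71 cf 36 e5 9b de bc c1 0a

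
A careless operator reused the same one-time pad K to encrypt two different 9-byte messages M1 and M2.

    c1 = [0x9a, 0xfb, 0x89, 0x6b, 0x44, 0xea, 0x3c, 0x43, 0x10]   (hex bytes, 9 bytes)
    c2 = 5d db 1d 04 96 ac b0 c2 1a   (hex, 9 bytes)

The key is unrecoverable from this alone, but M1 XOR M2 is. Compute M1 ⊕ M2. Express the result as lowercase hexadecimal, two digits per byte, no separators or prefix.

c720946fd2468c810a

c1 ⊕ c2 = (M1 ⊕ K) ⊕ (M2 ⊕ K) = M1 ⊕ M2 — the shared key cancels under XOR.
byte 0: 9a XOR 5d = c7
byte 1: fb XOR db = 20
byte 2: 89 XOR 1d = 94
byte 3: 6b XOR 04 = 6f
byte 4: 44 XOR 96 = d2
byte 5: ea XOR ac = 46
byte 6: 3c XOR b0 = 8c
byte 7: 43 XOR c2 = 81
byte 8: 10 XOR 1a = 0a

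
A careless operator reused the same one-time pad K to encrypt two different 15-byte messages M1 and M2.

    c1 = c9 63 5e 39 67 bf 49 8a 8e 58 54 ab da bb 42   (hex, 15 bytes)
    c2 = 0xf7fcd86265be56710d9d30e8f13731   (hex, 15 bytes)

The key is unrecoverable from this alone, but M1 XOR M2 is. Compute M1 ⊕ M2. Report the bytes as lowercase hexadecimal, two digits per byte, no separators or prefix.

3e9f865b02011ffb83c564432b8c73

c1 ⊕ c2 = (M1 ⊕ K) ⊕ (M2 ⊕ K) = M1 ⊕ M2 — the shared key cancels under XOR.
201 ⊕ 247 =  62
 99 ⊕ 252 = 159
 94 ⊕ 216 = 134
 57 ⊕  98 =  91
103 ⊕ 101 =   2
191 ⊕ 190 =   1
 73 ⊕  86 =  31
138 ⊕ 113 = 251
142 ⊕  13 = 131
 88 ⊕ 157 = 197
 84 ⊕  48 = 100
171 ⊕ 232 =  67
218 ⊕ 241 =  43
187 ⊕  55 = 140
 66 ⊕  49 = 115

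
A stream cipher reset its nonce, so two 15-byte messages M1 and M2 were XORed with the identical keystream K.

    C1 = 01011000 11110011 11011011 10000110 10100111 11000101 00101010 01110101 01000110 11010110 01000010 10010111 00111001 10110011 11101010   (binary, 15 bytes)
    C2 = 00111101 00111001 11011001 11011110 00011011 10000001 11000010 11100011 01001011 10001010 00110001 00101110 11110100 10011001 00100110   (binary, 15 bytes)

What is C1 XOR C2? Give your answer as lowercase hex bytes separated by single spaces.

C1 ⊕ C2 = (M1 ⊕ K) ⊕ (M2 ⊕ K) = M1 ⊕ M2 — the shared key cancels under XOR.
byte 0: 58 XOR 3d = 65
byte 1: f3 XOR 39 = ca
byte 2: db XOR d9 = 02
byte 3: 86 XOR de = 58
byte 4: a7 XOR 1b = bc
byte 5: c5 XOR 81 = 44
byte 6: 2a XOR c2 = e8
byte 7: 75 XOR e3 = 96
byte 8: 46 XOR 4b = 0d
byte 9: d6 XOR 8a = 5c
byte 10: 42 XOR 31 = 73
byte 11: 97 XOR 2e = b9
byte 12: 39 XOR f4 = cd
byte 13: b3 XOR 99 = 2a
byte 14: ea XOR 26 = cc

65 ca 02 58 bc 44 e8 96 0d 5c 73 b9 cd 2a cc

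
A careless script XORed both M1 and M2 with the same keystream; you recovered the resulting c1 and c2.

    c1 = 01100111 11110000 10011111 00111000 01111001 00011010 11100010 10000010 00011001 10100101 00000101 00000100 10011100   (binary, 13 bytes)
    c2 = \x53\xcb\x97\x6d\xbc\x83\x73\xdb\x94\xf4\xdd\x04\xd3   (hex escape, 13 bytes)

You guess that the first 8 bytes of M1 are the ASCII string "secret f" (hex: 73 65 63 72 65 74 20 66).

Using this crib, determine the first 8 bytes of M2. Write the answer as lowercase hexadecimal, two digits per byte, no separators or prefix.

First, c1 ⊕ c2 = (M1 ⊕ K) ⊕ (M2 ⊕ K) = M1 ⊕ M2, so the key drops out. Then M2 = (M1 ⊕ M2) ⊕ M1 over the first 8 bytes.
byte 0: (67 xor 53) xor 73 = 34 xor 73 = 47
byte 1: (f0 xor cb) xor 65 = 3b xor 65 = 5e
byte 2: (9f xor 97) xor 63 = 08 xor 63 = 6b
byte 3: (38 xor 6d) xor 72 = 55 xor 72 = 27
byte 4: (79 xor bc) xor 65 = c5 xor 65 = a0
byte 5: (1a xor 83) xor 74 = 99 xor 74 = ed
byte 6: (e2 xor 73) xor 20 = 91 xor 20 = b1
byte 7: (82 xor db) xor 66 = 59 xor 66 = 3f

475e6b27a0edb13f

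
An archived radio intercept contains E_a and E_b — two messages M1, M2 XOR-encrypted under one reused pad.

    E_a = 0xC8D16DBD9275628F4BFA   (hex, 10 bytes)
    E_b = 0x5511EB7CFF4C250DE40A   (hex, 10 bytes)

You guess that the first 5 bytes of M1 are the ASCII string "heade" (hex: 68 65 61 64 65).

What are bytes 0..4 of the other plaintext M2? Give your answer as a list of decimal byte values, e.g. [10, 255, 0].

[245, 165, 231, 165, 8]

First, E_a ⊕ E_b = (M1 ⊕ K) ⊕ (M2 ⊕ K) = M1 ⊕ M2, so the key drops out. Then M2 = (M1 ⊕ M2) ⊕ M1 over the first 5 bytes.
byte 0: (c8 ⊕ 55) ⊕ 68 = 9d ⊕ 68 = f5
byte 1: (d1 ⊕ 11) ⊕ 65 = c0 ⊕ 65 = a5
byte 2: (6d ⊕ eb) ⊕ 61 = 86 ⊕ 61 = e7
byte 3: (bd ⊕ 7c) ⊕ 64 = c1 ⊕ 64 = a5
byte 4: (92 ⊕ ff) ⊕ 65 = 6d ⊕ 65 = 08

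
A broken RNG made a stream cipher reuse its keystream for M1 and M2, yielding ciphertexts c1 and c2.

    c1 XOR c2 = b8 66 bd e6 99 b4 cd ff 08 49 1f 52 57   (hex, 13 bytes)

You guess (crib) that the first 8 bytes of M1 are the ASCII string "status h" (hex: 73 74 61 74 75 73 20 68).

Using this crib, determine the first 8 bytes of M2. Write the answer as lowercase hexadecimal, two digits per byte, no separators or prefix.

Since c1 ⊕ c2 = M1 ⊕ M2, XORing with the guessed M1 bytes yields the corresponding M2 bytes: M2 = (c1 ⊕ c2) ⊕ M1.
b8 ⊕ 73 = cb
66 ⊕ 74 = 12
bd ⊕ 61 = dc
e6 ⊕ 74 = 92
99 ⊕ 75 = ec
b4 ⊕ 73 = c7
cd ⊕ 20 = ed
ff ⊕ 68 = 97

cb12dc92ecc7ed97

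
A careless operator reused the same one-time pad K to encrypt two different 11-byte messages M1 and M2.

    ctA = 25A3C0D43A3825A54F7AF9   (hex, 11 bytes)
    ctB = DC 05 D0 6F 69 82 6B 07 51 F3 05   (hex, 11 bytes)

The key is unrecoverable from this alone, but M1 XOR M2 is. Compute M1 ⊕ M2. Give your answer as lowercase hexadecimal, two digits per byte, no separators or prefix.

f9a610bb53ba4ea21e89fc

ctA ⊕ ctB = (M1 ⊕ K) ⊕ (M2 ⊕ K) = M1 ⊕ M2 — the shared key cancels under XOR.
byte 0: 00100101 ^ 11011100 = 11111001
byte 1: 10100011 ^ 00000101 = 10100110
byte 2: 11000000 ^ 11010000 = 00010000
byte 3: 11010100 ^ 01101111 = 10111011
byte 4: 00111010 ^ 01101001 = 01010011
byte 5: 00111000 ^ 10000010 = 10111010
byte 6: 00100101 ^ 01101011 = 01001110
byte 7: 10100101 ^ 00000111 = 10100010
byte 8: 01001111 ^ 01010001 = 00011110
byte 9: 01111010 ^ 11110011 = 10001001
byte 10: 11111001 ^ 00000101 = 11111100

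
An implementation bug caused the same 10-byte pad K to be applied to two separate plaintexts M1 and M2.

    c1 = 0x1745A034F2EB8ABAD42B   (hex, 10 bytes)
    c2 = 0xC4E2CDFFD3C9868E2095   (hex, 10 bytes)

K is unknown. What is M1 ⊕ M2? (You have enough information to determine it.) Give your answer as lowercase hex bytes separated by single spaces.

c1 ⊕ c2 = (M1 ⊕ K) ⊕ (M2 ⊕ K) = M1 ⊕ M2 — the shared key cancels under XOR.
17 XOR c4 = d3
45 XOR e2 = a7
a0 XOR cd = 6d
34 XOR ff = cb
f2 XOR d3 = 21
eb XOR c9 = 22
8a XOR 86 = 0c
ba XOR 8e = 34
d4 XOR 20 = f4
2b XOR 95 = be

d3 a7 6d cb 21 22 0c 34 f4 be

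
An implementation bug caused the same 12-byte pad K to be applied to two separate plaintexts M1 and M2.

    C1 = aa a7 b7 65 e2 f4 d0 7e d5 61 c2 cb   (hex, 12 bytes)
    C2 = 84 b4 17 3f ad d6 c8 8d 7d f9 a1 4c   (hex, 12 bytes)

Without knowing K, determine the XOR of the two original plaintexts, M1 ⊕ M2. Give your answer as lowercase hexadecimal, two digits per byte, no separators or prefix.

2e13a05a4f2218f3a8986387

C1 ⊕ C2 = (M1 ⊕ K) ⊕ (M2 ⊕ K) = M1 ⊕ M2 — the shared key cancels under XOR.
aa xor 84 = 2e
a7 xor b4 = 13
b7 xor 17 = a0
65 xor 3f = 5a
e2 xor ad = 4f
f4 xor d6 = 22
d0 xor c8 = 18
7e xor 8d = f3
d5 xor 7d = a8
61 xor f9 = 98
c2 xor a1 = 63
cb xor 4c = 87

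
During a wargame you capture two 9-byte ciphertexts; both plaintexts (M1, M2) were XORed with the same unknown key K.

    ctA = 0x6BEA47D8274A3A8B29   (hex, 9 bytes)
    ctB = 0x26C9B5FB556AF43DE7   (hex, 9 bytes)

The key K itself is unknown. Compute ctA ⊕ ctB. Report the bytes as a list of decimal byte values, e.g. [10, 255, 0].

ctA ⊕ ctB = (M1 ⊕ K) ⊕ (M2 ⊕ K) = M1 ⊕ M2 — the shared key cancels under XOR.
byte 0: 107 XOR  38 =  77
byte 1: 234 XOR 201 =  35
byte 2:  71 XOR 181 = 242
byte 3: 216 XOR 251 =  35
byte 4:  39 XOR  85 = 114
byte 5:  74 XOR 106 =  32
byte 6:  58 XOR 244 = 206
byte 7: 139 XOR  61 = 182
byte 8:  41 XOR 231 = 206

[77, 35, 242, 35, 114, 32, 206, 182, 206]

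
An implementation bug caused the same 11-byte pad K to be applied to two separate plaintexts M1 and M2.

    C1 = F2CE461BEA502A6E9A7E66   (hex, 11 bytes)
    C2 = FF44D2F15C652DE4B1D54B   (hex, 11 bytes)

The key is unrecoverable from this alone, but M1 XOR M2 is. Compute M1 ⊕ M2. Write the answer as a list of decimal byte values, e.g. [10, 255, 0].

C1 ⊕ C2 = (M1 ⊕ K) ⊕ (M2 ⊕ K) = M1 ⊕ M2 — the shared key cancels under XOR.
byte 0: 242 ⊕ 255 =  13
byte 1: 206 ⊕  68 = 138
byte 2:  70 ⊕ 210 = 148
byte 3:  27 ⊕ 241 = 234
byte 4: 234 ⊕  92 = 182
byte 5:  80 ⊕ 101 =  53
byte 6:  42 ⊕  45 =   7
byte 7: 110 ⊕ 228 = 138
byte 8: 154 ⊕ 177 =  43
byte 9: 126 ⊕ 213 = 171
byte 10: 102 ⊕  75 =  45

[13, 138, 148, 234, 182, 53, 7, 138, 43, 171, 45]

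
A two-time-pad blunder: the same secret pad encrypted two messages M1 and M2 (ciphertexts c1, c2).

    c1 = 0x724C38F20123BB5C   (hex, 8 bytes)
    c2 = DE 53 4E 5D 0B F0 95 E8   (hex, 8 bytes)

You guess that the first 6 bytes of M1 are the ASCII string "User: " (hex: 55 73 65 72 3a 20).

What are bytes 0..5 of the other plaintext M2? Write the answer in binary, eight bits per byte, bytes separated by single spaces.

11111001 01101100 00010011 11011101 00110000 11110011

First, c1 ⊕ c2 = (M1 ⊕ K) ⊕ (M2 ⊕ K) = M1 ⊕ M2, so the key drops out. Then M2 = (M1 ⊕ M2) ⊕ M1 over the first 6 bytes.
byte 0: (72 ^ de) ^ 55 = ac ^ 55 = f9
byte 1: (4c ^ 53) ^ 73 = 1f ^ 73 = 6c
byte 2: (38 ^ 4e) ^ 65 = 76 ^ 65 = 13
byte 3: (f2 ^ 5d) ^ 72 = af ^ 72 = dd
byte 4: (01 ^ 0b) ^ 3a = 0a ^ 3a = 30
byte 5: (23 ^ f0) ^ 20 = d3 ^ 20 = f3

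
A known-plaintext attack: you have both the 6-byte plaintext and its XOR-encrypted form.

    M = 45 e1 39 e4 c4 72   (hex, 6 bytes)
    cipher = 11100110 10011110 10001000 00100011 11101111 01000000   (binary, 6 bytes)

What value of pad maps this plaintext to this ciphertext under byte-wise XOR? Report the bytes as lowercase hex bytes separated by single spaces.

a3 7f b1 c7 2b 32

Since cipher = M ⊕ pad, XORing both sides with M gives pad = M ⊕ cipher.
01000101 ^ 11100110 = 10100011
11100001 ^ 10011110 = 01111111
00111001 ^ 10001000 = 10110001
11100100 ^ 00100011 = 11000111
11000100 ^ 11101111 = 00101011
01110010 ^ 01000000 = 00110010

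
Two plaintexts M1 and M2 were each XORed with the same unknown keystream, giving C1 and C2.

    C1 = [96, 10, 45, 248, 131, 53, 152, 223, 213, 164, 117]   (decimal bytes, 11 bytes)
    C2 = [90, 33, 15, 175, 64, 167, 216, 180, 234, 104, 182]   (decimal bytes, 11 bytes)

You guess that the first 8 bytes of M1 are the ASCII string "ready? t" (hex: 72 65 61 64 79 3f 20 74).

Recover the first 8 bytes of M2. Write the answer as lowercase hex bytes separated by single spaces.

48 4e 43 33 ba ad 60 1f

First, C1 ⊕ C2 = (M1 ⊕ K) ⊕ (M2 ⊕ K) = M1 ⊕ M2, so the key drops out. Then M2 = (M1 ⊕ M2) ⊕ M1 over the first 8 bytes.
byte 0: (60 XOR 5a) XOR 72 = 3a XOR 72 = 48
byte 1: (0a XOR 21) XOR 65 = 2b XOR 65 = 4e
byte 2: (2d XOR 0f) XOR 61 = 22 XOR 61 = 43
byte 3: (f8 XOR af) XOR 64 = 57 XOR 64 = 33
byte 4: (83 XOR 40) XOR 79 = c3 XOR 79 = ba
byte 5: (35 XOR a7) XOR 3f = 92 XOR 3f = ad
byte 6: (98 XOR d8) XOR 20 = 40 XOR 20 = 60
byte 7: (df XOR b4) XOR 74 = 6b XOR 74 = 1f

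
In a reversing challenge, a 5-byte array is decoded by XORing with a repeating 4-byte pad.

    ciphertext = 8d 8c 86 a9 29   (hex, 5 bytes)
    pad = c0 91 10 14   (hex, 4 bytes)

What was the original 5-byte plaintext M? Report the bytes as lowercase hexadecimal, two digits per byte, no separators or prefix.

The 4-byte key repeats, so the effective keystream is c0 91 10 14 c0.
byte 0: 141 ^ 192 =  77
byte 1: 140 ^ 145 =  29
byte 2: 134 ^  16 = 150
byte 3: 169 ^  20 = 189
byte 4:  41 ^ 192 = 233

4d1d96bde9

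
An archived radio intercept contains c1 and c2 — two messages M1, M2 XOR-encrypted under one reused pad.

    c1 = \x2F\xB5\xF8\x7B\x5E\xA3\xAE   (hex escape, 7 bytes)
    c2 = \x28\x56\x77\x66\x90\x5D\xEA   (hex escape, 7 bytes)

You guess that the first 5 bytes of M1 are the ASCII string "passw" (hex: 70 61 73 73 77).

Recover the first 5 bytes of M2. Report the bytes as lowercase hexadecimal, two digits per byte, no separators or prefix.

7782fc6eb9

First, c1 ⊕ c2 = (M1 ⊕ K) ⊕ (M2 ⊕ K) = M1 ⊕ M2, so the key drops out. Then M2 = (M1 ⊕ M2) ⊕ M1 over the first 5 bytes.
byte 0: (2f XOR 28) XOR 70 = 07 XOR 70 = 77
byte 1: (b5 XOR 56) XOR 61 = e3 XOR 61 = 82
byte 2: (f8 XOR 77) XOR 73 = 8f XOR 73 = fc
byte 3: (7b XOR 66) XOR 73 = 1d XOR 73 = 6e
byte 4: (5e XOR 90) XOR 77 = ce XOR 77 = b9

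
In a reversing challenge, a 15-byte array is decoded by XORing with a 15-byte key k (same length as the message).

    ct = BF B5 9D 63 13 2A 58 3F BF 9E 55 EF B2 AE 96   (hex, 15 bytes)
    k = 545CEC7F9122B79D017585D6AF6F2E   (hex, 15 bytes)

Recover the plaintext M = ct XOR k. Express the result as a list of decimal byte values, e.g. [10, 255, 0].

XOR is its own inverse, so applying the key byte-wise gives the result directly.
byte 0: bf XOR 54 = eb
byte 1: b5 XOR 5c = e9
byte 2: 9d XOR ec = 71
byte 3: 63 XOR 7f = 1c
byte 4: 13 XOR 91 = 82
byte 5: 2a XOR 22 = 08
byte 6: 58 XOR b7 = ef
byte 7: 3f XOR 9d = a2
byte 8: bf XOR 01 = be
byte 9: 9e XOR 75 = eb
byte 10: 55 XOR 85 = d0
byte 11: ef XOR d6 = 39
byte 12: b2 XOR af = 1d
byte 13: ae XOR 6f = c1
byte 14: 96 XOR 2e = b8

[235, 233, 113, 28, 130, 8, 239, 162, 190, 235, 208, 57, 29, 193, 184]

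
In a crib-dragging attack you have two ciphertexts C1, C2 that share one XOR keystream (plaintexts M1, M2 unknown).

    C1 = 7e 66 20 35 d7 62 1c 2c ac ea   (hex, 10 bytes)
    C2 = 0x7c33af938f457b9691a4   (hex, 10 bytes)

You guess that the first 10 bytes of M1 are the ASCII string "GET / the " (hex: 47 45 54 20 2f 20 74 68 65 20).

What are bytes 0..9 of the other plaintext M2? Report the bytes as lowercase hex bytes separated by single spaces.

First, C1 ⊕ C2 = (M1 ⊕ K) ⊕ (M2 ⊕ K) = M1 ⊕ M2, so the key drops out. Then M2 = (M1 ⊕ M2) ⊕ M1 over the first 10 bytes.
byte 0: (7e xor 7c) xor 47 = 02 xor 47 = 45
byte 1: (66 xor 33) xor 45 = 55 xor 45 = 10
byte 2: (20 xor af) xor 54 = 8f xor 54 = db
byte 3: (35 xor 93) xor 20 = a6 xor 20 = 86
byte 4: (d7 xor 8f) xor 2f = 58 xor 2f = 77
byte 5: (62 xor 45) xor 20 = 27 xor 20 = 07
byte 6: (1c xor 7b) xor 74 = 67 xor 74 = 13
byte 7: (2c xor 96) xor 68 = ba xor 68 = d2
byte 8: (ac xor 91) xor 65 = 3d xor 65 = 58
byte 9: (ea xor a4) xor 20 = 4e xor 20 = 6e

45 10 db 86 77 07 13 d2 58 6e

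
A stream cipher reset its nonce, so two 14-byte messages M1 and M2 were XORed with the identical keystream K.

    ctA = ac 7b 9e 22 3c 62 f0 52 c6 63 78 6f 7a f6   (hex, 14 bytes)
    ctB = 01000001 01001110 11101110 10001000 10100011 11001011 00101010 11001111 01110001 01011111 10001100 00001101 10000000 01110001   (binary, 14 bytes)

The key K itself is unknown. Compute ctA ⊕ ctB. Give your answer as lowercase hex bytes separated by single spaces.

ctA ⊕ ctB = (M1 ⊕ K) ⊕ (M2 ⊕ K) = M1 ⊕ M2 — the shared key cancels under XOR.
byte 0: 10101100 xor 01000001 = 11101101
byte 1: 01111011 xor 01001110 = 00110101
byte 2: 10011110 xor 11101110 = 01110000
byte 3: 00100010 xor 10001000 = 10101010
byte 4: 00111100 xor 10100011 = 10011111
byte 5: 01100010 xor 11001011 = 10101001
byte 6: 11110000 xor 00101010 = 11011010
byte 7: 01010010 xor 11001111 = 10011101
byte 8: 11000110 xor 01110001 = 10110111
byte 9: 01100011 xor 01011111 = 00111100
byte 10: 01111000 xor 10001100 = 11110100
byte 11: 01101111 xor 00001101 = 01100010
byte 12: 01111010 xor 10000000 = 11111010
byte 13: 11110110 xor 01110001 = 10000111

ed 35 70 aa 9f a9 da 9d b7 3c f4 62 fa 87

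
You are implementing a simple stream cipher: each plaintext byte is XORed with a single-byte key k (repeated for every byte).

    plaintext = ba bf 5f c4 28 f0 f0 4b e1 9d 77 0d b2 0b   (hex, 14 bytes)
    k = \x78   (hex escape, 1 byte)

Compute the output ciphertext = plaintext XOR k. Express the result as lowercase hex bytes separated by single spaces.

c2 c7 27 bc 50 88 88 33 99 e5 0f 75 ca 73

The 1-byte key repeats, so the effective keystream is 78 78 78 78 78 78 78 78 78 78 78 78 78 78.
byte 0: 10111010 ⊕ 01111000 = 11000010
byte 1: 10111111 ⊕ 01111000 = 11000111
byte 2: 01011111 ⊕ 01111000 = 00100111
byte 3: 11000100 ⊕ 01111000 = 10111100
byte 4: 00101000 ⊕ 01111000 = 01010000
byte 5: 11110000 ⊕ 01111000 = 10001000
byte 6: 11110000 ⊕ 01111000 = 10001000
byte 7: 01001011 ⊕ 01111000 = 00110011
byte 8: 11100001 ⊕ 01111000 = 10011001
byte 9: 10011101 ⊕ 01111000 = 11100101
byte 10: 01110111 ⊕ 01111000 = 00001111
byte 11: 00001101 ⊕ 01111000 = 01110101
byte 12: 10110010 ⊕ 01111000 = 11001010
byte 13: 00001011 ⊕ 01111000 = 01110011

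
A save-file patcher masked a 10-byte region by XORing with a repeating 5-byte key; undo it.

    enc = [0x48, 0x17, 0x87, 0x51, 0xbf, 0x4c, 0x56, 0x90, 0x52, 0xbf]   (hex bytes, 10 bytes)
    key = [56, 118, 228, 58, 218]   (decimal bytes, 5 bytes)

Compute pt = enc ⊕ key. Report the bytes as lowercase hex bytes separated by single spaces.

70 61 63 6b 65 74 20 74 68 65

The 5-byte key repeats, so the effective keystream is 38 76 e4 3a da 38 76 e4 3a da.
byte 0: 48 xor 38 = 70
byte 1: 17 xor 76 = 61
byte 2: 87 xor e4 = 63
byte 3: 51 xor 3a = 6b
byte 4: bf xor da = 65
byte 5: 4c xor 38 = 74
byte 6: 56 xor 76 = 20
byte 7: 90 xor e4 = 74
byte 8: 52 xor 3a = 68
byte 9: bf xor da = 65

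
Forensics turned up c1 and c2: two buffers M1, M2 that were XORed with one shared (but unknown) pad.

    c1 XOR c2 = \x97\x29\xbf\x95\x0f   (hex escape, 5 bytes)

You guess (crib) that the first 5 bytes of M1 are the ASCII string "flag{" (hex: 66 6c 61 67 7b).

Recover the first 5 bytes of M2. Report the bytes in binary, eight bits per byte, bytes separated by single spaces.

11110001 01000101 11011110 11110010 01110100

Since c1 ⊕ c2 = M1 ⊕ M2, XORing with the guessed M1 bytes yields the corresponding M2 bytes: M2 = (c1 ⊕ c2) ⊕ M1.
byte 0: 97 ^ 66 = f1
byte 1: 29 ^ 6c = 45
byte 2: bf ^ 61 = de
byte 3: 95 ^ 67 = f2
byte 4: 0f ^ 7b = 74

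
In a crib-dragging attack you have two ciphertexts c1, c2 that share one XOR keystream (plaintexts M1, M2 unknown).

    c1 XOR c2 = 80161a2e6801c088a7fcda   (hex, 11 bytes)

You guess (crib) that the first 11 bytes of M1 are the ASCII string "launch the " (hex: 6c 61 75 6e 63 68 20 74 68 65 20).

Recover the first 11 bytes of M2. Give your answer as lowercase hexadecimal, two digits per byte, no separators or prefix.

ec776f400b69e0fccf99fa

Since c1 ⊕ c2 = M1 ⊕ M2, XORing with the guessed M1 bytes yields the corresponding M2 bytes: M2 = (c1 ⊕ c2) ⊕ M1.
10000000 ^ 01101100 = 11101100
00010110 ^ 01100001 = 01110111
00011010 ^ 01110101 = 01101111
00101110 ^ 01101110 = 01000000
01101000 ^ 01100011 = 00001011
00000001 ^ 01101000 = 01101001
11000000 ^ 00100000 = 11100000
10001000 ^ 01110100 = 11111100
10100111 ^ 01101000 = 11001111
11111100 ^ 01100101 = 10011001
11011010 ^ 00100000 = 11111010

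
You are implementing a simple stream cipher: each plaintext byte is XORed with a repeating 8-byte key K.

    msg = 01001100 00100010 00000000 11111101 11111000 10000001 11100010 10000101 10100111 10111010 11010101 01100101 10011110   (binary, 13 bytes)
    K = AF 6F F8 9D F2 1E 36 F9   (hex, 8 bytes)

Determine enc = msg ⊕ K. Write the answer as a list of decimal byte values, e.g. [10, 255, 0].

The 8-byte key repeats, so the effective keystream is af 6f f8 9d f2 1e 36 f9 af 6f f8 9d f2.
byte 0: 4c XOR af = e3
byte 1: 22 XOR 6f = 4d
byte 2: 00 XOR f8 = f8
byte 3: fd XOR 9d = 60
byte 4: f8 XOR f2 = 0a
byte 5: 81 XOR 1e = 9f
byte 6: e2 XOR 36 = d4
byte 7: 85 XOR f9 = 7c
byte 8: a7 XOR af = 08
byte 9: ba XOR 6f = d5
byte 10: d5 XOR f8 = 2d
byte 11: 65 XOR 9d = f8
byte 12: 9e XOR f2 = 6c

[227, 77, 248, 96, 10, 159, 212, 124, 8, 213, 45, 248, 108]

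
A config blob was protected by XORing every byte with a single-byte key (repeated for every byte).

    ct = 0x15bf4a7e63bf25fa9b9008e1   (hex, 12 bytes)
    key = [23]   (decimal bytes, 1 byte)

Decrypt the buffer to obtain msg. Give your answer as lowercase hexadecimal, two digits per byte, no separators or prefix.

The 1-byte key repeats, so the effective keystream is 17 17 17 17 17 17 17 17 17 17 17 17.
byte 0: 15 ⊕ 17 = 02
byte 1: bf ⊕ 17 = a8
byte 2: 4a ⊕ 17 = 5d
byte 3: 7e ⊕ 17 = 69
byte 4: 63 ⊕ 17 = 74
byte 5: bf ⊕ 17 = a8
byte 6: 25 ⊕ 17 = 32
byte 7: fa ⊕ 17 = ed
byte 8: 9b ⊕ 17 = 8c
byte 9: 90 ⊕ 17 = 87
byte 10: 08 ⊕ 17 = 1f
byte 11: e1 ⊕ 17 = f6

02a85d6974a832ed8c871ff6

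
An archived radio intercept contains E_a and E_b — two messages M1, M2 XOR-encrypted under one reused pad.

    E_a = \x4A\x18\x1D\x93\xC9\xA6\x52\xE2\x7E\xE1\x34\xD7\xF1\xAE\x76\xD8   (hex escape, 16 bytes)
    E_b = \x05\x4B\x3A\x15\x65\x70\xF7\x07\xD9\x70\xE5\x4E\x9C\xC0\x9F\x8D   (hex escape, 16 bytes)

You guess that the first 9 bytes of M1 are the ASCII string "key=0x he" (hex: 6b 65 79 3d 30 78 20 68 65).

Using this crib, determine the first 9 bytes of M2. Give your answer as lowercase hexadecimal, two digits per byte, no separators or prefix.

24365ebb9cae858dc2

First, E_a ⊕ E_b = (M1 ⊕ K) ⊕ (M2 ⊕ K) = M1 ⊕ M2, so the key drops out. Then M2 = (M1 ⊕ M2) ⊕ M1 over the first 9 bytes.
byte 0: (4a ⊕ 05) ⊕ 6b = 4f ⊕ 6b = 24
byte 1: (18 ⊕ 4b) ⊕ 65 = 53 ⊕ 65 = 36
byte 2: (1d ⊕ 3a) ⊕ 79 = 27 ⊕ 79 = 5e
byte 3: (93 ⊕ 15) ⊕ 3d = 86 ⊕ 3d = bb
byte 4: (c9 ⊕ 65) ⊕ 30 = ac ⊕ 30 = 9c
byte 5: (a6 ⊕ 70) ⊕ 78 = d6 ⊕ 78 = ae
byte 6: (52 ⊕ f7) ⊕ 20 = a5 ⊕ 20 = 85
byte 7: (e2 ⊕ 07) ⊕ 68 = e5 ⊕ 68 = 8d
byte 8: (7e ⊕ d9) ⊕ 65 = a7 ⊕ 65 = c2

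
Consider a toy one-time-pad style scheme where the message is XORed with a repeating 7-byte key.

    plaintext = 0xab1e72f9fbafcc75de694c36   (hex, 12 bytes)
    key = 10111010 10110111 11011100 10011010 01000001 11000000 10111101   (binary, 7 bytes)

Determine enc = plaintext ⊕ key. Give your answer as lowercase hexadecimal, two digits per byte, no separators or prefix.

The 7-byte key repeats, so the effective keystream is ba b7 dc 9a 41 c0 bd ba b7 dc 9a 41.
byte 0: 171 ^ 186 =  17
byte 1:  30 ^ 183 = 169
byte 2: 114 ^ 220 = 174
byte 3: 249 ^ 154 =  99
byte 4: 251 ^  65 = 186
byte 5: 175 ^ 192 = 111
byte 6: 204 ^ 189 = 113
byte 7: 117 ^ 186 = 207
byte 8: 222 ^ 183 = 105
byte 9: 105 ^ 220 = 181
byte 10:  76 ^ 154 = 214
byte 11:  54 ^  65 = 119

11a9ae63ba6f71cf69b5d677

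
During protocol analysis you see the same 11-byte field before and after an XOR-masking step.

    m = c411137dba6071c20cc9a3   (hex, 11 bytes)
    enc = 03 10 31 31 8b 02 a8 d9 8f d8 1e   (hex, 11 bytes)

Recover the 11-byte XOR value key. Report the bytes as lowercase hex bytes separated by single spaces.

c7 01 22 4c 31 62 d9 1b 83 11 bd

Since enc = m ⊕ key, XORing both sides with m gives key = m ⊕ enc.
c4 xor 03 = c7
11 xor 10 = 01
13 xor 31 = 22
7d xor 31 = 4c
ba xor 8b = 31
60 xor 02 = 62
71 xor a8 = d9
c2 xor d9 = 1b
0c xor 8f = 83
c9 xor d8 = 11
a3 xor 1e = bd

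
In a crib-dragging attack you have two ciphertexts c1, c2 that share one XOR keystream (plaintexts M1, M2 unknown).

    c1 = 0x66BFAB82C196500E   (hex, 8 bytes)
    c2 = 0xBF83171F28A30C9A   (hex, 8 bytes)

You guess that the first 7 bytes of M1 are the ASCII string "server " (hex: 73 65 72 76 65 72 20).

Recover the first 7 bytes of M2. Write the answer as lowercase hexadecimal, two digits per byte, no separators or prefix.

First, c1 ⊕ c2 = (M1 ⊕ K) ⊕ (M2 ⊕ K) = M1 ⊕ M2, so the key drops out. Then M2 = (M1 ⊕ M2) ⊕ M1 over the first 7 bytes.
byte 0: (66 xor bf) xor 73 = d9 xor 73 = aa
byte 1: (bf xor 83) xor 65 = 3c xor 65 = 59
byte 2: (ab xor 17) xor 72 = bc xor 72 = ce
byte 3: (82 xor 1f) xor 76 = 9d xor 76 = eb
byte 4: (c1 xor 28) xor 65 = e9 xor 65 = 8c
byte 5: (96 xor a3) xor 72 = 35 xor 72 = 47
byte 6: (50 xor 0c) xor 20 = 5c xor 20 = 7c

aa59ceeb8c477c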